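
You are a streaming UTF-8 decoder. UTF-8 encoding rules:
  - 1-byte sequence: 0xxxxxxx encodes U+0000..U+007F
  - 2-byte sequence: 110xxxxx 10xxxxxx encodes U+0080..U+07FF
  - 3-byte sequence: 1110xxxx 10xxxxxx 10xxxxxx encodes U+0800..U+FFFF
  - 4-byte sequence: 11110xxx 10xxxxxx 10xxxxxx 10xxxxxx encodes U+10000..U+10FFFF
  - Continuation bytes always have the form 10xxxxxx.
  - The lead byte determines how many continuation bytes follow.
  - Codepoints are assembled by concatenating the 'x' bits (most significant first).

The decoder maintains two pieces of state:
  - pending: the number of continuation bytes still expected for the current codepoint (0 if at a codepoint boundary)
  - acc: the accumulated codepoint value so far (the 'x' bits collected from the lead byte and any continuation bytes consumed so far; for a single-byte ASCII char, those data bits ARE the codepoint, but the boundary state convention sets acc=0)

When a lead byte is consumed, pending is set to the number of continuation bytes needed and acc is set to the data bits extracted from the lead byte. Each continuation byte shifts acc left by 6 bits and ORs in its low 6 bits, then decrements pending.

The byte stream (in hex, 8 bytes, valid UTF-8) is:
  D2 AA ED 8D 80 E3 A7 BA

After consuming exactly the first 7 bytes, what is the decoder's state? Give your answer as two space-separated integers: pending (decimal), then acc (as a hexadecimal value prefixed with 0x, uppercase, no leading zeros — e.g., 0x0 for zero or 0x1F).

Answer: 1 0xE7

Derivation:
Byte[0]=D2: 2-byte lead. pending=1, acc=0x12
Byte[1]=AA: continuation. acc=(acc<<6)|0x2A=0x4AA, pending=0
Byte[2]=ED: 3-byte lead. pending=2, acc=0xD
Byte[3]=8D: continuation. acc=(acc<<6)|0x0D=0x34D, pending=1
Byte[4]=80: continuation. acc=(acc<<6)|0x00=0xD340, pending=0
Byte[5]=E3: 3-byte lead. pending=2, acc=0x3
Byte[6]=A7: continuation. acc=(acc<<6)|0x27=0xE7, pending=1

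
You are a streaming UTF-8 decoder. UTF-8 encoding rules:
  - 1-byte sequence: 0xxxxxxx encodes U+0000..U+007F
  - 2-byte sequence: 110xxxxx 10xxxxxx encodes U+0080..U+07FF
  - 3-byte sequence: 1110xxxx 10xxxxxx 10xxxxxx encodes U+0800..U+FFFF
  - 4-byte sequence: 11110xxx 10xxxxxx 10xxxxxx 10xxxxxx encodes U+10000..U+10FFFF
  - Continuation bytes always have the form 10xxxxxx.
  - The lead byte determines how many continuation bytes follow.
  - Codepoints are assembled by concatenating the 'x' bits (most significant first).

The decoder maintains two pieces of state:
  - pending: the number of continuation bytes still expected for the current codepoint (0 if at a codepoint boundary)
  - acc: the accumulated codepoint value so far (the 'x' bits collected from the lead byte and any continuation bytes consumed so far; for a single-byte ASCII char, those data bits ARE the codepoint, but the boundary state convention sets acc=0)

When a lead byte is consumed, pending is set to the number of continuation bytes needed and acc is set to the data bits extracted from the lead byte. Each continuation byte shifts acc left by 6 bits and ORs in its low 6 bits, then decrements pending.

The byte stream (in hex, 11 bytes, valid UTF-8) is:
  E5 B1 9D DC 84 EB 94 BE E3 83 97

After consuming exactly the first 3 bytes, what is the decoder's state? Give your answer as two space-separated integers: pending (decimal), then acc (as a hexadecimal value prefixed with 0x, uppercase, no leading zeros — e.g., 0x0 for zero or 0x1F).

Byte[0]=E5: 3-byte lead. pending=2, acc=0x5
Byte[1]=B1: continuation. acc=(acc<<6)|0x31=0x171, pending=1
Byte[2]=9D: continuation. acc=(acc<<6)|0x1D=0x5C5D, pending=0

Answer: 0 0x5C5D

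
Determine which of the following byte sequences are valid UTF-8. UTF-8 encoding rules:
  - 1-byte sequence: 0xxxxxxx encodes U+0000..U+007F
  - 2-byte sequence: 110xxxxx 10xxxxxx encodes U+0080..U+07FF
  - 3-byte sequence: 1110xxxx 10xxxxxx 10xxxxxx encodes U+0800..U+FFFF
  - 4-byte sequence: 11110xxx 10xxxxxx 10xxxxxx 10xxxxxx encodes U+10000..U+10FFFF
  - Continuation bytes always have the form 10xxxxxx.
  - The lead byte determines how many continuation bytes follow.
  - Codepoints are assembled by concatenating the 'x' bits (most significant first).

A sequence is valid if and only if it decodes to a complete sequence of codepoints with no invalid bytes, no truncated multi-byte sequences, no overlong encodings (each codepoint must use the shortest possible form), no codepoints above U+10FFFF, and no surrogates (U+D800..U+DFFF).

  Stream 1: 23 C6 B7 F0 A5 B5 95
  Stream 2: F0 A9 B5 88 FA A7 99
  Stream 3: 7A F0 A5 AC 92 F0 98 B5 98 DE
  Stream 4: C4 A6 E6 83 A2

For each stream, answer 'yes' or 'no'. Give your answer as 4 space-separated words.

Answer: yes no no yes

Derivation:
Stream 1: decodes cleanly. VALID
Stream 2: error at byte offset 4. INVALID
Stream 3: error at byte offset 10. INVALID
Stream 4: decodes cleanly. VALID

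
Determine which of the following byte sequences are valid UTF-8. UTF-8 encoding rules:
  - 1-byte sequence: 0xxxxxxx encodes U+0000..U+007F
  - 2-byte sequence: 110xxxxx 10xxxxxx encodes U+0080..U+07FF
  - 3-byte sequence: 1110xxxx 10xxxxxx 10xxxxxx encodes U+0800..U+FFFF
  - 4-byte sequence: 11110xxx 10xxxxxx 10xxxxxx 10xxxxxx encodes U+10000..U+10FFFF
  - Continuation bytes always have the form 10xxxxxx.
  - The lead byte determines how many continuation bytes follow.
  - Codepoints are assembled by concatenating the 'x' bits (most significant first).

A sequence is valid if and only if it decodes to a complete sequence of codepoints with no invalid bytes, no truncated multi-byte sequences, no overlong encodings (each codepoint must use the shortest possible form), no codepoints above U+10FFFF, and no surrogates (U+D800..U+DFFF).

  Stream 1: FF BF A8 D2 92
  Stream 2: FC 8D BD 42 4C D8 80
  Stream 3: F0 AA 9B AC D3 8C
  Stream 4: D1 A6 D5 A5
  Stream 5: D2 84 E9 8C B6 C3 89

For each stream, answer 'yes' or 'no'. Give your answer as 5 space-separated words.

Stream 1: error at byte offset 0. INVALID
Stream 2: error at byte offset 0. INVALID
Stream 3: decodes cleanly. VALID
Stream 4: decodes cleanly. VALID
Stream 5: decodes cleanly. VALID

Answer: no no yes yes yes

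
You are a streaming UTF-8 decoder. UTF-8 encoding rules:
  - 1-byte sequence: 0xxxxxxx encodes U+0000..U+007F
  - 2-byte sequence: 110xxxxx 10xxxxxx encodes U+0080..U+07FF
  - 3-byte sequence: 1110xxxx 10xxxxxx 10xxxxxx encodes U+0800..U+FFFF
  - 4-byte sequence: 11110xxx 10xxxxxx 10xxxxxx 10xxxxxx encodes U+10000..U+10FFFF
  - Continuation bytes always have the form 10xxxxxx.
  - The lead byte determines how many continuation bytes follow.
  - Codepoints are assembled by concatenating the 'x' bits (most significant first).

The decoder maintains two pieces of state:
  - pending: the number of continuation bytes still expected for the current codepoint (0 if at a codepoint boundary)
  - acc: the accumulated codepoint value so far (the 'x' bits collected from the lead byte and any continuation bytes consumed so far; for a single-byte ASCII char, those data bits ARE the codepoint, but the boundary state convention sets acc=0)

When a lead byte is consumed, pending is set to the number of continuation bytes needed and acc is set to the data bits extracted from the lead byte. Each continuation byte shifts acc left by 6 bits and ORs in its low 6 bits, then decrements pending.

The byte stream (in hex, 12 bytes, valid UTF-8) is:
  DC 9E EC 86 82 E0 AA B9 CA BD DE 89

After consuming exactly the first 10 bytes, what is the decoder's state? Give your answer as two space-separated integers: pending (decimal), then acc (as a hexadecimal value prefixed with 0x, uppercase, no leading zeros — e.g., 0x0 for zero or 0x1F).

Byte[0]=DC: 2-byte lead. pending=1, acc=0x1C
Byte[1]=9E: continuation. acc=(acc<<6)|0x1E=0x71E, pending=0
Byte[2]=EC: 3-byte lead. pending=2, acc=0xC
Byte[3]=86: continuation. acc=(acc<<6)|0x06=0x306, pending=1
Byte[4]=82: continuation. acc=(acc<<6)|0x02=0xC182, pending=0
Byte[5]=E0: 3-byte lead. pending=2, acc=0x0
Byte[6]=AA: continuation. acc=(acc<<6)|0x2A=0x2A, pending=1
Byte[7]=B9: continuation. acc=(acc<<6)|0x39=0xAB9, pending=0
Byte[8]=CA: 2-byte lead. pending=1, acc=0xA
Byte[9]=BD: continuation. acc=(acc<<6)|0x3D=0x2BD, pending=0

Answer: 0 0x2BD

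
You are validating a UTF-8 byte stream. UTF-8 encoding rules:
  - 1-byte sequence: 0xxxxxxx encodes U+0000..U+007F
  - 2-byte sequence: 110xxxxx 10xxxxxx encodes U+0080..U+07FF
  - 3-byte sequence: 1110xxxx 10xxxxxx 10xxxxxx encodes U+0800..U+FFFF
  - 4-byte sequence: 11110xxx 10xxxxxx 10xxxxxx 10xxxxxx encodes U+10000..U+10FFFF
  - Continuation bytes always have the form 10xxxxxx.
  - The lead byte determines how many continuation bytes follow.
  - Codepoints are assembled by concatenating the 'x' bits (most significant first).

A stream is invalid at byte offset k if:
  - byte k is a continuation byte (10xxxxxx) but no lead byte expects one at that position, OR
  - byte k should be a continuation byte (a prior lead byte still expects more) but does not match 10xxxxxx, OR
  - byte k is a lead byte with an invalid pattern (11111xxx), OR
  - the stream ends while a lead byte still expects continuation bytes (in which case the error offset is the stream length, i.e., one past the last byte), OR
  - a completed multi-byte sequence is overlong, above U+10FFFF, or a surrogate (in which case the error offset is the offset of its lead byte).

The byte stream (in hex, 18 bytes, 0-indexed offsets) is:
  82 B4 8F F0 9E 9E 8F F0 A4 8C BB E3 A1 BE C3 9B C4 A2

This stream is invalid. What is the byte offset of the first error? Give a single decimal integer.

Byte[0]=82: INVALID lead byte (not 0xxx/110x/1110/11110)

Answer: 0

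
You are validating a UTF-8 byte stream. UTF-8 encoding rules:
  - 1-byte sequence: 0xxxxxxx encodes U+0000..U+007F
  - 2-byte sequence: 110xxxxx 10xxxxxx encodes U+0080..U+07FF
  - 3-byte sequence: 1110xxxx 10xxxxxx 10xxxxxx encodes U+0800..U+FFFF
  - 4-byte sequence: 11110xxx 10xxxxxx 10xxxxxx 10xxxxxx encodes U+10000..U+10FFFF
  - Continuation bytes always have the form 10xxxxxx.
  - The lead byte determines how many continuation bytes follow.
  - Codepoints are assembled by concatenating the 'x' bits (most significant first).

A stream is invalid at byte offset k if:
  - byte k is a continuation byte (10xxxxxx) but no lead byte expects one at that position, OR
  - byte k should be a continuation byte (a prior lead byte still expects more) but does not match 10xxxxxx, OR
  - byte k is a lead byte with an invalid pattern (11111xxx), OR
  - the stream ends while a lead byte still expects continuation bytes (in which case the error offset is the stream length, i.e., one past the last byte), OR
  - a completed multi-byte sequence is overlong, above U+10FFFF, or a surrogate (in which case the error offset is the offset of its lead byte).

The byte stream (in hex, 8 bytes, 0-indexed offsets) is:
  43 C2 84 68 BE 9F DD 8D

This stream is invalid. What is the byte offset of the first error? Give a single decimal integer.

Byte[0]=43: 1-byte ASCII. cp=U+0043
Byte[1]=C2: 2-byte lead, need 1 cont bytes. acc=0x2
Byte[2]=84: continuation. acc=(acc<<6)|0x04=0x84
Completed: cp=U+0084 (starts at byte 1)
Byte[3]=68: 1-byte ASCII. cp=U+0068
Byte[4]=BE: INVALID lead byte (not 0xxx/110x/1110/11110)

Answer: 4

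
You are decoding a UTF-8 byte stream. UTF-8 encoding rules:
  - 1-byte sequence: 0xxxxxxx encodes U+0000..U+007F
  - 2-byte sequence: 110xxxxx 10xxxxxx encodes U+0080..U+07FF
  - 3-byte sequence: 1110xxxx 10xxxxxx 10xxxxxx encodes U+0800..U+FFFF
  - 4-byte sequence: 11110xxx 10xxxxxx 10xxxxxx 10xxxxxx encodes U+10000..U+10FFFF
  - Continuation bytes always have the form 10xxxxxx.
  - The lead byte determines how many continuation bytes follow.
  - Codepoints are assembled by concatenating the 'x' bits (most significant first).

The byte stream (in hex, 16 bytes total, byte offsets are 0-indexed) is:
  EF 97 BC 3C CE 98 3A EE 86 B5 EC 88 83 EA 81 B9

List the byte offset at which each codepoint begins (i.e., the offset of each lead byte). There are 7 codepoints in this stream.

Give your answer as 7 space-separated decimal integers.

Answer: 0 3 4 6 7 10 13

Derivation:
Byte[0]=EF: 3-byte lead, need 2 cont bytes. acc=0xF
Byte[1]=97: continuation. acc=(acc<<6)|0x17=0x3D7
Byte[2]=BC: continuation. acc=(acc<<6)|0x3C=0xF5FC
Completed: cp=U+F5FC (starts at byte 0)
Byte[3]=3C: 1-byte ASCII. cp=U+003C
Byte[4]=CE: 2-byte lead, need 1 cont bytes. acc=0xE
Byte[5]=98: continuation. acc=(acc<<6)|0x18=0x398
Completed: cp=U+0398 (starts at byte 4)
Byte[6]=3A: 1-byte ASCII. cp=U+003A
Byte[7]=EE: 3-byte lead, need 2 cont bytes. acc=0xE
Byte[8]=86: continuation. acc=(acc<<6)|0x06=0x386
Byte[9]=B5: continuation. acc=(acc<<6)|0x35=0xE1B5
Completed: cp=U+E1B5 (starts at byte 7)
Byte[10]=EC: 3-byte lead, need 2 cont bytes. acc=0xC
Byte[11]=88: continuation. acc=(acc<<6)|0x08=0x308
Byte[12]=83: continuation. acc=(acc<<6)|0x03=0xC203
Completed: cp=U+C203 (starts at byte 10)
Byte[13]=EA: 3-byte lead, need 2 cont bytes. acc=0xA
Byte[14]=81: continuation. acc=(acc<<6)|0x01=0x281
Byte[15]=B9: continuation. acc=(acc<<6)|0x39=0xA079
Completed: cp=U+A079 (starts at byte 13)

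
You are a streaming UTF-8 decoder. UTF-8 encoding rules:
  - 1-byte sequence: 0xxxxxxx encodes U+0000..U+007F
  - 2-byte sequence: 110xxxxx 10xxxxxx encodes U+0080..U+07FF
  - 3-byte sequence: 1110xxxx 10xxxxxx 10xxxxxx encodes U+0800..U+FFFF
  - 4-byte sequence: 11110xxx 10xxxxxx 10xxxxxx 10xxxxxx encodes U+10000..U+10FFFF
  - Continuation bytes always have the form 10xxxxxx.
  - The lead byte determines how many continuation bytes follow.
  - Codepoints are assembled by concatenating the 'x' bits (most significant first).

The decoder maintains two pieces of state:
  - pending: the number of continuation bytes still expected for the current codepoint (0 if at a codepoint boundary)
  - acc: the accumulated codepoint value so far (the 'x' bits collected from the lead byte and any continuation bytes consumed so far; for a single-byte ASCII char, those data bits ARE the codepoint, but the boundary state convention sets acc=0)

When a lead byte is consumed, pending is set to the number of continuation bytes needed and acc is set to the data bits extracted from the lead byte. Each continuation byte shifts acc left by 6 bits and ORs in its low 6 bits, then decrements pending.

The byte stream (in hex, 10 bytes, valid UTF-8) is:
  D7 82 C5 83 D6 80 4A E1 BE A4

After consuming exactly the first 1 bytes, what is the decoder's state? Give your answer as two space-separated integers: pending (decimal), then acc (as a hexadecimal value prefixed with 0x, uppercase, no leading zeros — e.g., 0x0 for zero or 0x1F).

Byte[0]=D7: 2-byte lead. pending=1, acc=0x17

Answer: 1 0x17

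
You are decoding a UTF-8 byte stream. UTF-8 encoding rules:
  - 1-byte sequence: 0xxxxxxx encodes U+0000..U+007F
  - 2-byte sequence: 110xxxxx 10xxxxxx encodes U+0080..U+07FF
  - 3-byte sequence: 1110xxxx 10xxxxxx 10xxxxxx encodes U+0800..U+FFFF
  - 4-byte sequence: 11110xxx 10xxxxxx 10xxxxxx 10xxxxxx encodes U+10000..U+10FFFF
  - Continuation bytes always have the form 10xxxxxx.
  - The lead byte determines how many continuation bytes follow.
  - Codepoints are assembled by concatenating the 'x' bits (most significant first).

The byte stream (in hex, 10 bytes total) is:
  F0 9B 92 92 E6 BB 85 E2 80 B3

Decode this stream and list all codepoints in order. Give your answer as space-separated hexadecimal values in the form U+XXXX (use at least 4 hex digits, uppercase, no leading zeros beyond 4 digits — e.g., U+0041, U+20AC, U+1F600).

Byte[0]=F0: 4-byte lead, need 3 cont bytes. acc=0x0
Byte[1]=9B: continuation. acc=(acc<<6)|0x1B=0x1B
Byte[2]=92: continuation. acc=(acc<<6)|0x12=0x6D2
Byte[3]=92: continuation. acc=(acc<<6)|0x12=0x1B492
Completed: cp=U+1B492 (starts at byte 0)
Byte[4]=E6: 3-byte lead, need 2 cont bytes. acc=0x6
Byte[5]=BB: continuation. acc=(acc<<6)|0x3B=0x1BB
Byte[6]=85: continuation. acc=(acc<<6)|0x05=0x6EC5
Completed: cp=U+6EC5 (starts at byte 4)
Byte[7]=E2: 3-byte lead, need 2 cont bytes. acc=0x2
Byte[8]=80: continuation. acc=(acc<<6)|0x00=0x80
Byte[9]=B3: continuation. acc=(acc<<6)|0x33=0x2033
Completed: cp=U+2033 (starts at byte 7)

Answer: U+1B492 U+6EC5 U+2033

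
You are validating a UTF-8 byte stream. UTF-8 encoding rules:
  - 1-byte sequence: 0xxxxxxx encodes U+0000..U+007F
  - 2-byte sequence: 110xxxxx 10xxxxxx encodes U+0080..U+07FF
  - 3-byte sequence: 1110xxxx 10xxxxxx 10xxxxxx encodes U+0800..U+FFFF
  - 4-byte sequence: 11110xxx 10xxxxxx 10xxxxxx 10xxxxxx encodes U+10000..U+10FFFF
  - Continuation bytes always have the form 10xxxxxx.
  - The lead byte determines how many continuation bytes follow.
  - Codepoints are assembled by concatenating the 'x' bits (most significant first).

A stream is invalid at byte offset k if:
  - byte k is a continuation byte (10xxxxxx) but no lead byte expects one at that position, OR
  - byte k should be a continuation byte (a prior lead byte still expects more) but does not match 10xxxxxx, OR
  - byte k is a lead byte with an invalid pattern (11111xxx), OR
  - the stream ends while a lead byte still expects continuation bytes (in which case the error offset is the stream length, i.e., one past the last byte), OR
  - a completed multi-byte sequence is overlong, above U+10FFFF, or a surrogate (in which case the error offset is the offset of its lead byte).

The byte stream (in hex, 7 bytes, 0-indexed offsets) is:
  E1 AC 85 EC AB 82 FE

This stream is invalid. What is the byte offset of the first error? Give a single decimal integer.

Byte[0]=E1: 3-byte lead, need 2 cont bytes. acc=0x1
Byte[1]=AC: continuation. acc=(acc<<6)|0x2C=0x6C
Byte[2]=85: continuation. acc=(acc<<6)|0x05=0x1B05
Completed: cp=U+1B05 (starts at byte 0)
Byte[3]=EC: 3-byte lead, need 2 cont bytes. acc=0xC
Byte[4]=AB: continuation. acc=(acc<<6)|0x2B=0x32B
Byte[5]=82: continuation. acc=(acc<<6)|0x02=0xCAC2
Completed: cp=U+CAC2 (starts at byte 3)
Byte[6]=FE: INVALID lead byte (not 0xxx/110x/1110/11110)

Answer: 6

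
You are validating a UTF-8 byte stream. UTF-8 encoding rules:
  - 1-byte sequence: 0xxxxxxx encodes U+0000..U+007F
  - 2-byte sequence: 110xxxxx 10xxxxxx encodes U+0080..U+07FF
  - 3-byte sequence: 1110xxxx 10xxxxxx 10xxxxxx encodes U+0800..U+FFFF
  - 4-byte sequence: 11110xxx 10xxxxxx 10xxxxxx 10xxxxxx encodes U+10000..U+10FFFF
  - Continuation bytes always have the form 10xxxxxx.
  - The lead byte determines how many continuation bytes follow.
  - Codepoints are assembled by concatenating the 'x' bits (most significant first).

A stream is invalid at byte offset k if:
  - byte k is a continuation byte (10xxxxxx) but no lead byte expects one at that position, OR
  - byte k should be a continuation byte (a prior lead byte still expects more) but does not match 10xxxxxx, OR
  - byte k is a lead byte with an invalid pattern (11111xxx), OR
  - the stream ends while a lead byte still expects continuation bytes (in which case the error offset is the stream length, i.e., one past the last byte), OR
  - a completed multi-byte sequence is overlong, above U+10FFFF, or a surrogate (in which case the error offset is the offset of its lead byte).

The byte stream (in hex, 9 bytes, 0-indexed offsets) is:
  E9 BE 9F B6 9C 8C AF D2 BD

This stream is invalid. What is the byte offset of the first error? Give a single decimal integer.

Byte[0]=E9: 3-byte lead, need 2 cont bytes. acc=0x9
Byte[1]=BE: continuation. acc=(acc<<6)|0x3E=0x27E
Byte[2]=9F: continuation. acc=(acc<<6)|0x1F=0x9F9F
Completed: cp=U+9F9F (starts at byte 0)
Byte[3]=B6: INVALID lead byte (not 0xxx/110x/1110/11110)

Answer: 3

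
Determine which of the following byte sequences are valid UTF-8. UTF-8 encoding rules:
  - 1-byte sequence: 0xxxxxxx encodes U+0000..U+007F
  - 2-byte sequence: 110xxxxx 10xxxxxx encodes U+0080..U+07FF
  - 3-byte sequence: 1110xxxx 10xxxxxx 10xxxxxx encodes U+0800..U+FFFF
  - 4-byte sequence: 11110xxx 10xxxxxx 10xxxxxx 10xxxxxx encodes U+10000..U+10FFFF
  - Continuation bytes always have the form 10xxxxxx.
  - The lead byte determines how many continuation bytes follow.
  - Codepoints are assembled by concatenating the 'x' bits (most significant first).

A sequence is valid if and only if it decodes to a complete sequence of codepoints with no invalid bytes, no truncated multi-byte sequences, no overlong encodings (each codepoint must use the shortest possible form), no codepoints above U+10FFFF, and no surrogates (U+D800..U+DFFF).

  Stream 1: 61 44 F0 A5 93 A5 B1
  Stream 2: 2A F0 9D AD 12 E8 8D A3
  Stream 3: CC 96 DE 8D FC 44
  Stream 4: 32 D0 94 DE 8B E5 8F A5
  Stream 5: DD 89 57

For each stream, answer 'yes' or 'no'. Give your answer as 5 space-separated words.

Stream 1: error at byte offset 6. INVALID
Stream 2: error at byte offset 4. INVALID
Stream 3: error at byte offset 4. INVALID
Stream 4: decodes cleanly. VALID
Stream 5: decodes cleanly. VALID

Answer: no no no yes yes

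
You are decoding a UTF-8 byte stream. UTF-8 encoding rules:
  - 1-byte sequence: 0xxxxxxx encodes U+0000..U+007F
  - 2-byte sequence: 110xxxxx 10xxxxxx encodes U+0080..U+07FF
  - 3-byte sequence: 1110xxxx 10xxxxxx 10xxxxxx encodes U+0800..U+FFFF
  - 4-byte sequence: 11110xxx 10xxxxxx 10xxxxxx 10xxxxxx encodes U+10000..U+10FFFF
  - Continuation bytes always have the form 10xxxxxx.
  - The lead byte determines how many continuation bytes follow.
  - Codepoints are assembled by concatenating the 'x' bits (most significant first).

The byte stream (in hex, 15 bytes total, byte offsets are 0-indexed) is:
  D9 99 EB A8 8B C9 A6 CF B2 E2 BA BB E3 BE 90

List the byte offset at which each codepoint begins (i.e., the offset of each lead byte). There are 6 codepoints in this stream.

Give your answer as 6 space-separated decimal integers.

Byte[0]=D9: 2-byte lead, need 1 cont bytes. acc=0x19
Byte[1]=99: continuation. acc=(acc<<6)|0x19=0x659
Completed: cp=U+0659 (starts at byte 0)
Byte[2]=EB: 3-byte lead, need 2 cont bytes. acc=0xB
Byte[3]=A8: continuation. acc=(acc<<6)|0x28=0x2E8
Byte[4]=8B: continuation. acc=(acc<<6)|0x0B=0xBA0B
Completed: cp=U+BA0B (starts at byte 2)
Byte[5]=C9: 2-byte lead, need 1 cont bytes. acc=0x9
Byte[6]=A6: continuation. acc=(acc<<6)|0x26=0x266
Completed: cp=U+0266 (starts at byte 5)
Byte[7]=CF: 2-byte lead, need 1 cont bytes. acc=0xF
Byte[8]=B2: continuation. acc=(acc<<6)|0x32=0x3F2
Completed: cp=U+03F2 (starts at byte 7)
Byte[9]=E2: 3-byte lead, need 2 cont bytes. acc=0x2
Byte[10]=BA: continuation. acc=(acc<<6)|0x3A=0xBA
Byte[11]=BB: continuation. acc=(acc<<6)|0x3B=0x2EBB
Completed: cp=U+2EBB (starts at byte 9)
Byte[12]=E3: 3-byte lead, need 2 cont bytes. acc=0x3
Byte[13]=BE: continuation. acc=(acc<<6)|0x3E=0xFE
Byte[14]=90: continuation. acc=(acc<<6)|0x10=0x3F90
Completed: cp=U+3F90 (starts at byte 12)

Answer: 0 2 5 7 9 12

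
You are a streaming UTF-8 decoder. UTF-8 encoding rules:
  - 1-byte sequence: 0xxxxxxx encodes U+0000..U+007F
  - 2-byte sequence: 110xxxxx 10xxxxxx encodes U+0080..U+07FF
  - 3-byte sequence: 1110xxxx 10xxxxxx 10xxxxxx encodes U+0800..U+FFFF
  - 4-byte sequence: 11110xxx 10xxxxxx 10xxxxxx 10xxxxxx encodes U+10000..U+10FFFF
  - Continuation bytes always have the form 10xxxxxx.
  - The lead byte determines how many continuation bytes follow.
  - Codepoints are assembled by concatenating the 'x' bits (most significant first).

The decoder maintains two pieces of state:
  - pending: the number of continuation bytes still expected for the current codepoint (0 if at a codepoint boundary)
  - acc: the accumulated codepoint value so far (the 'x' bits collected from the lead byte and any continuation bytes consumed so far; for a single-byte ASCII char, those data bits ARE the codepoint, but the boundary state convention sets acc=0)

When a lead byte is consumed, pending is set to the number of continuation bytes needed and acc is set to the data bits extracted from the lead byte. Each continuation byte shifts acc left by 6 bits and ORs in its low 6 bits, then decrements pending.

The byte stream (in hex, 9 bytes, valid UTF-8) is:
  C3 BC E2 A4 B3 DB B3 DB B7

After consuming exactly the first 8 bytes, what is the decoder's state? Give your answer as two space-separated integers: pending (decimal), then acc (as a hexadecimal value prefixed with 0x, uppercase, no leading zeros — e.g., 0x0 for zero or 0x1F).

Answer: 1 0x1B

Derivation:
Byte[0]=C3: 2-byte lead. pending=1, acc=0x3
Byte[1]=BC: continuation. acc=(acc<<6)|0x3C=0xFC, pending=0
Byte[2]=E2: 3-byte lead. pending=2, acc=0x2
Byte[3]=A4: continuation. acc=(acc<<6)|0x24=0xA4, pending=1
Byte[4]=B3: continuation. acc=(acc<<6)|0x33=0x2933, pending=0
Byte[5]=DB: 2-byte lead. pending=1, acc=0x1B
Byte[6]=B3: continuation. acc=(acc<<6)|0x33=0x6F3, pending=0
Byte[7]=DB: 2-byte lead. pending=1, acc=0x1B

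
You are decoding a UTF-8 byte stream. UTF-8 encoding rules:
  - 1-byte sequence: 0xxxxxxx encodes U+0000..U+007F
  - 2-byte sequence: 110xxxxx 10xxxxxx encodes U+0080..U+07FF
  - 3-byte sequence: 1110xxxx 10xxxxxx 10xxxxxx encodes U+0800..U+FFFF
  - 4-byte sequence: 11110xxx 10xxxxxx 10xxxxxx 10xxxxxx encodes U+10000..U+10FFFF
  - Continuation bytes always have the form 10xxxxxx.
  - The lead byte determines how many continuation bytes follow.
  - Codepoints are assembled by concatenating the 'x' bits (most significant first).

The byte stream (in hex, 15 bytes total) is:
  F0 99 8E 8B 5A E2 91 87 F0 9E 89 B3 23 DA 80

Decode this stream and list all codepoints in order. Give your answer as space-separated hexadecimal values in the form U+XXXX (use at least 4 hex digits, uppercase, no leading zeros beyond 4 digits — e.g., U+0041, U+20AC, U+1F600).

Byte[0]=F0: 4-byte lead, need 3 cont bytes. acc=0x0
Byte[1]=99: continuation. acc=(acc<<6)|0x19=0x19
Byte[2]=8E: continuation. acc=(acc<<6)|0x0E=0x64E
Byte[3]=8B: continuation. acc=(acc<<6)|0x0B=0x1938B
Completed: cp=U+1938B (starts at byte 0)
Byte[4]=5A: 1-byte ASCII. cp=U+005A
Byte[5]=E2: 3-byte lead, need 2 cont bytes. acc=0x2
Byte[6]=91: continuation. acc=(acc<<6)|0x11=0x91
Byte[7]=87: continuation. acc=(acc<<6)|0x07=0x2447
Completed: cp=U+2447 (starts at byte 5)
Byte[8]=F0: 4-byte lead, need 3 cont bytes. acc=0x0
Byte[9]=9E: continuation. acc=(acc<<6)|0x1E=0x1E
Byte[10]=89: continuation. acc=(acc<<6)|0x09=0x789
Byte[11]=B3: continuation. acc=(acc<<6)|0x33=0x1E273
Completed: cp=U+1E273 (starts at byte 8)
Byte[12]=23: 1-byte ASCII. cp=U+0023
Byte[13]=DA: 2-byte lead, need 1 cont bytes. acc=0x1A
Byte[14]=80: continuation. acc=(acc<<6)|0x00=0x680
Completed: cp=U+0680 (starts at byte 13)

Answer: U+1938B U+005A U+2447 U+1E273 U+0023 U+0680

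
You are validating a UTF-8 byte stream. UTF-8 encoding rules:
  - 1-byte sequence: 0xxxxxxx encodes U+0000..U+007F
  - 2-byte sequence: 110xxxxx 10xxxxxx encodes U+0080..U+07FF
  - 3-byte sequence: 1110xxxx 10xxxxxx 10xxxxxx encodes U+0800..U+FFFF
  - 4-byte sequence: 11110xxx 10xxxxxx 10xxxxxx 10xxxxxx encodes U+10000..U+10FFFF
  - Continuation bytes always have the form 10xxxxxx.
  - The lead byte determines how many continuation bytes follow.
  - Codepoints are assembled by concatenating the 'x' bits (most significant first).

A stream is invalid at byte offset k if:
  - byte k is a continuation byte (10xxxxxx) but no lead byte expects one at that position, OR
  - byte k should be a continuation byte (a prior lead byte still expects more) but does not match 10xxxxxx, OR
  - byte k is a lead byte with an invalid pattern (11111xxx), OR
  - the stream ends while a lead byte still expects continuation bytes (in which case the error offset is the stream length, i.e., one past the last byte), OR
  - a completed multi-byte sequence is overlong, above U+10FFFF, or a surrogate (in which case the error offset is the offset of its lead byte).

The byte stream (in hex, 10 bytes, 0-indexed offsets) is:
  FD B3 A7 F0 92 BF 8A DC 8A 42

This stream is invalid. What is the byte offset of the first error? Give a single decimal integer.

Byte[0]=FD: INVALID lead byte (not 0xxx/110x/1110/11110)

Answer: 0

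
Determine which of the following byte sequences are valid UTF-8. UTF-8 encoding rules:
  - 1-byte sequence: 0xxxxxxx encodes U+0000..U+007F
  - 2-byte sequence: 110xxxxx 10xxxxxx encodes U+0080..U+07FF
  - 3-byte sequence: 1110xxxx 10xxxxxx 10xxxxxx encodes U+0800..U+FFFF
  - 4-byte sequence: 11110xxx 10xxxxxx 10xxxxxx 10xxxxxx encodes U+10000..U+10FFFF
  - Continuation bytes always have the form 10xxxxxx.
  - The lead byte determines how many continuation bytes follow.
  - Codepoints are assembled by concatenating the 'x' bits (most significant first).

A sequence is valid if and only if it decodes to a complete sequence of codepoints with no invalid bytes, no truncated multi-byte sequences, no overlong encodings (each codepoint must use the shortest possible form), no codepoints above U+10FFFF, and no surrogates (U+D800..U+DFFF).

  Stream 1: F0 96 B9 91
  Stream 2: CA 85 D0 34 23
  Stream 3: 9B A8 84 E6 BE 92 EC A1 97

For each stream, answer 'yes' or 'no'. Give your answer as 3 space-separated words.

Stream 1: decodes cleanly. VALID
Stream 2: error at byte offset 3. INVALID
Stream 3: error at byte offset 0. INVALID

Answer: yes no no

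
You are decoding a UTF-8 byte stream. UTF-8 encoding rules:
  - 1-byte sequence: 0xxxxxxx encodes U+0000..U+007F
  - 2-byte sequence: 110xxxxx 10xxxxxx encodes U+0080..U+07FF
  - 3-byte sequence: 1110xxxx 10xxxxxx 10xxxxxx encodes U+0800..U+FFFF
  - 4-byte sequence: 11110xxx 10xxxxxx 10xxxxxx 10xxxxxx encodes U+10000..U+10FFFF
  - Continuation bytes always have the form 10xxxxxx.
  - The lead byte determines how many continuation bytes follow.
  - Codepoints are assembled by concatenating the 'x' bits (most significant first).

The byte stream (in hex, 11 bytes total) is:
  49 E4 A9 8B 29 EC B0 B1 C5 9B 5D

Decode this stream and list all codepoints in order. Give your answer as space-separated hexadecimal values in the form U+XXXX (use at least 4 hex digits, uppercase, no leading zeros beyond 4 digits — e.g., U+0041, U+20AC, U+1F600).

Byte[0]=49: 1-byte ASCII. cp=U+0049
Byte[1]=E4: 3-byte lead, need 2 cont bytes. acc=0x4
Byte[2]=A9: continuation. acc=(acc<<6)|0x29=0x129
Byte[3]=8B: continuation. acc=(acc<<6)|0x0B=0x4A4B
Completed: cp=U+4A4B (starts at byte 1)
Byte[4]=29: 1-byte ASCII. cp=U+0029
Byte[5]=EC: 3-byte lead, need 2 cont bytes. acc=0xC
Byte[6]=B0: continuation. acc=(acc<<6)|0x30=0x330
Byte[7]=B1: continuation. acc=(acc<<6)|0x31=0xCC31
Completed: cp=U+CC31 (starts at byte 5)
Byte[8]=C5: 2-byte lead, need 1 cont bytes. acc=0x5
Byte[9]=9B: continuation. acc=(acc<<6)|0x1B=0x15B
Completed: cp=U+015B (starts at byte 8)
Byte[10]=5D: 1-byte ASCII. cp=U+005D

Answer: U+0049 U+4A4B U+0029 U+CC31 U+015B U+005D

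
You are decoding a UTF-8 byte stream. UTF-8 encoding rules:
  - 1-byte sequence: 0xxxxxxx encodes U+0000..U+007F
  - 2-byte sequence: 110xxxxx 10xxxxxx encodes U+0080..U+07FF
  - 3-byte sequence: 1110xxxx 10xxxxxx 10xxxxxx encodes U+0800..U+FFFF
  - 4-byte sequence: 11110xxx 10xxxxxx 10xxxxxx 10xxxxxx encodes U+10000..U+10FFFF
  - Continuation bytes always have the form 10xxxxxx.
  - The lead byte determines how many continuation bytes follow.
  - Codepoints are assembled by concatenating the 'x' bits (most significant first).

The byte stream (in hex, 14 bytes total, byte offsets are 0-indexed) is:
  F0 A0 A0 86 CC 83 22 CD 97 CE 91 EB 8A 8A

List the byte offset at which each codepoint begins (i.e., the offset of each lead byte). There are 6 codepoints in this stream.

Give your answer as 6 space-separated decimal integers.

Byte[0]=F0: 4-byte lead, need 3 cont bytes. acc=0x0
Byte[1]=A0: continuation. acc=(acc<<6)|0x20=0x20
Byte[2]=A0: continuation. acc=(acc<<6)|0x20=0x820
Byte[3]=86: continuation. acc=(acc<<6)|0x06=0x20806
Completed: cp=U+20806 (starts at byte 0)
Byte[4]=CC: 2-byte lead, need 1 cont bytes. acc=0xC
Byte[5]=83: continuation. acc=(acc<<6)|0x03=0x303
Completed: cp=U+0303 (starts at byte 4)
Byte[6]=22: 1-byte ASCII. cp=U+0022
Byte[7]=CD: 2-byte lead, need 1 cont bytes. acc=0xD
Byte[8]=97: continuation. acc=(acc<<6)|0x17=0x357
Completed: cp=U+0357 (starts at byte 7)
Byte[9]=CE: 2-byte lead, need 1 cont bytes. acc=0xE
Byte[10]=91: continuation. acc=(acc<<6)|0x11=0x391
Completed: cp=U+0391 (starts at byte 9)
Byte[11]=EB: 3-byte lead, need 2 cont bytes. acc=0xB
Byte[12]=8A: continuation. acc=(acc<<6)|0x0A=0x2CA
Byte[13]=8A: continuation. acc=(acc<<6)|0x0A=0xB28A
Completed: cp=U+B28A (starts at byte 11)

Answer: 0 4 6 7 9 11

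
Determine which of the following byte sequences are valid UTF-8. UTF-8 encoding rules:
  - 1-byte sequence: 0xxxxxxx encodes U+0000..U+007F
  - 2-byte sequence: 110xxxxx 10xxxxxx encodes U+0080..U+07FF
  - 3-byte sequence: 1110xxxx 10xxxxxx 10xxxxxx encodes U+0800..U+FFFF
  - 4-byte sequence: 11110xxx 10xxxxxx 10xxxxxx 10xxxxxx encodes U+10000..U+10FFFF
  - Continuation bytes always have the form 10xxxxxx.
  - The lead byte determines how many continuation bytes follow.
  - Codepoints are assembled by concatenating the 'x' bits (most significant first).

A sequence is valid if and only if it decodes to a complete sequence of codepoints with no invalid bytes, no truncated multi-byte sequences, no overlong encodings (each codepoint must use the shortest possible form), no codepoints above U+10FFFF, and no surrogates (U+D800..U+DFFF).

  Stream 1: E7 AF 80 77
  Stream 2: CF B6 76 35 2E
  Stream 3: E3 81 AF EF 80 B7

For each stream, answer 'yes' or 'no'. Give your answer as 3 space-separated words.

Stream 1: decodes cleanly. VALID
Stream 2: decodes cleanly. VALID
Stream 3: decodes cleanly. VALID

Answer: yes yes yes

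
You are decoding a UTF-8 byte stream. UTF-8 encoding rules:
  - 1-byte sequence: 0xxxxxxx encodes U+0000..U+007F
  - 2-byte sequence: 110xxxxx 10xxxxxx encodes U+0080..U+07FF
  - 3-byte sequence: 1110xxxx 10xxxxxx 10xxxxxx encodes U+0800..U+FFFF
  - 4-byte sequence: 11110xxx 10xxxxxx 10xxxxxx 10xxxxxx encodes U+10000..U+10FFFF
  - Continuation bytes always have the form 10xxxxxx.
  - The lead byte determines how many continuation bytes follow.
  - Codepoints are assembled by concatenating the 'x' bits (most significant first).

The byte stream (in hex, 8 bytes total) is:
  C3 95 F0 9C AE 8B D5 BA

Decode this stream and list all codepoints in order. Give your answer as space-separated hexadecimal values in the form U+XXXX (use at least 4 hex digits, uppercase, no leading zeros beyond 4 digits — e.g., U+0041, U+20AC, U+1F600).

Answer: U+00D5 U+1CB8B U+057A

Derivation:
Byte[0]=C3: 2-byte lead, need 1 cont bytes. acc=0x3
Byte[1]=95: continuation. acc=(acc<<6)|0x15=0xD5
Completed: cp=U+00D5 (starts at byte 0)
Byte[2]=F0: 4-byte lead, need 3 cont bytes. acc=0x0
Byte[3]=9C: continuation. acc=(acc<<6)|0x1C=0x1C
Byte[4]=AE: continuation. acc=(acc<<6)|0x2E=0x72E
Byte[5]=8B: continuation. acc=(acc<<6)|0x0B=0x1CB8B
Completed: cp=U+1CB8B (starts at byte 2)
Byte[6]=D5: 2-byte lead, need 1 cont bytes. acc=0x15
Byte[7]=BA: continuation. acc=(acc<<6)|0x3A=0x57A
Completed: cp=U+057A (starts at byte 6)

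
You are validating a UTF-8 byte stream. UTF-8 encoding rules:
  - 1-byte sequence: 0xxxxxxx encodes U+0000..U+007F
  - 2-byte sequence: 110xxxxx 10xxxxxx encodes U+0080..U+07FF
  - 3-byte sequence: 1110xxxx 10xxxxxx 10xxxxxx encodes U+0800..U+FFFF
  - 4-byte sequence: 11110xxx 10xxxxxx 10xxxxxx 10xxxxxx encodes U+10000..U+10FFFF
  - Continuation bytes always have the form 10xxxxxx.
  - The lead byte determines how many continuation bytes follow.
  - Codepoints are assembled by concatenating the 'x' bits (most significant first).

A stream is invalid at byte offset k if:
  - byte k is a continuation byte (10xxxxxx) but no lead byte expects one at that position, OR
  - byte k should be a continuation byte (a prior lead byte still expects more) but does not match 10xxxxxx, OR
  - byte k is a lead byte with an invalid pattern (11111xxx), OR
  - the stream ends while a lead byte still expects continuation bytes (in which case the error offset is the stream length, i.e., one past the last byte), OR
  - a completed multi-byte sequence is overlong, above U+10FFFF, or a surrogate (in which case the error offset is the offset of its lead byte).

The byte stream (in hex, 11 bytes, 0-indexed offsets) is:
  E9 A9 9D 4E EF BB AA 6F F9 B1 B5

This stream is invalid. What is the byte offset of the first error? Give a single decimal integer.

Answer: 8

Derivation:
Byte[0]=E9: 3-byte lead, need 2 cont bytes. acc=0x9
Byte[1]=A9: continuation. acc=(acc<<6)|0x29=0x269
Byte[2]=9D: continuation. acc=(acc<<6)|0x1D=0x9A5D
Completed: cp=U+9A5D (starts at byte 0)
Byte[3]=4E: 1-byte ASCII. cp=U+004E
Byte[4]=EF: 3-byte lead, need 2 cont bytes. acc=0xF
Byte[5]=BB: continuation. acc=(acc<<6)|0x3B=0x3FB
Byte[6]=AA: continuation. acc=(acc<<6)|0x2A=0xFEEA
Completed: cp=U+FEEA (starts at byte 4)
Byte[7]=6F: 1-byte ASCII. cp=U+006F
Byte[8]=F9: INVALID lead byte (not 0xxx/110x/1110/11110)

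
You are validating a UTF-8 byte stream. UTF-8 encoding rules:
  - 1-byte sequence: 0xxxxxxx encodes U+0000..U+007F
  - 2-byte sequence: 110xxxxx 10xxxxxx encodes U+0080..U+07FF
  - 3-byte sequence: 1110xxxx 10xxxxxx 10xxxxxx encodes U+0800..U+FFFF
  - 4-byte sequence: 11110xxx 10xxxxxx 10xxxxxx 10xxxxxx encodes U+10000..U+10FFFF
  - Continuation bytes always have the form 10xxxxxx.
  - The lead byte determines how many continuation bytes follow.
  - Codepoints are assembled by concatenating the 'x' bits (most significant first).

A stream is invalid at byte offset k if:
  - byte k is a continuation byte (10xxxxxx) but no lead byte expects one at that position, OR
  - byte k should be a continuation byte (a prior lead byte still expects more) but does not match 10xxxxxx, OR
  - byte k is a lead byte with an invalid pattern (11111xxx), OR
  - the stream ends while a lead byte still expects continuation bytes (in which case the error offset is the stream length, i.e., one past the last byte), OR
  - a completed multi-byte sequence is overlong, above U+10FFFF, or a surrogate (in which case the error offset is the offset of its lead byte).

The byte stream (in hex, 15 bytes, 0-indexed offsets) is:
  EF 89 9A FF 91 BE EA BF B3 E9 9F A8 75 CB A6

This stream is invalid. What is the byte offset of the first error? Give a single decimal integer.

Answer: 3

Derivation:
Byte[0]=EF: 3-byte lead, need 2 cont bytes. acc=0xF
Byte[1]=89: continuation. acc=(acc<<6)|0x09=0x3C9
Byte[2]=9A: continuation. acc=(acc<<6)|0x1A=0xF25A
Completed: cp=U+F25A (starts at byte 0)
Byte[3]=FF: INVALID lead byte (not 0xxx/110x/1110/11110)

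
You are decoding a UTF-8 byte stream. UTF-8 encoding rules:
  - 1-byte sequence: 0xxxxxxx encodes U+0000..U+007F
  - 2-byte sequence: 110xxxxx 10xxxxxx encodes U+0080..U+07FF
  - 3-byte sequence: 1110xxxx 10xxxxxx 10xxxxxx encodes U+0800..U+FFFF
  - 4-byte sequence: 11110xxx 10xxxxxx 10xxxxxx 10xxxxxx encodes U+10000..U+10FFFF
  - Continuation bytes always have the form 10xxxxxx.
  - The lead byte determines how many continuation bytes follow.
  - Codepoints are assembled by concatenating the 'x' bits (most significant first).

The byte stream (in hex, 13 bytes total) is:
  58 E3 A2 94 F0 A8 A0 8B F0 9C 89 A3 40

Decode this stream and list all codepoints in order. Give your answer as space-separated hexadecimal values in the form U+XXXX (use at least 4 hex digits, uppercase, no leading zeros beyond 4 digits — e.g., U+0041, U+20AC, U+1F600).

Byte[0]=58: 1-byte ASCII. cp=U+0058
Byte[1]=E3: 3-byte lead, need 2 cont bytes. acc=0x3
Byte[2]=A2: continuation. acc=(acc<<6)|0x22=0xE2
Byte[3]=94: continuation. acc=(acc<<6)|0x14=0x3894
Completed: cp=U+3894 (starts at byte 1)
Byte[4]=F0: 4-byte lead, need 3 cont bytes. acc=0x0
Byte[5]=A8: continuation. acc=(acc<<6)|0x28=0x28
Byte[6]=A0: continuation. acc=(acc<<6)|0x20=0xA20
Byte[7]=8B: continuation. acc=(acc<<6)|0x0B=0x2880B
Completed: cp=U+2880B (starts at byte 4)
Byte[8]=F0: 4-byte lead, need 3 cont bytes. acc=0x0
Byte[9]=9C: continuation. acc=(acc<<6)|0x1C=0x1C
Byte[10]=89: continuation. acc=(acc<<6)|0x09=0x709
Byte[11]=A3: continuation. acc=(acc<<6)|0x23=0x1C263
Completed: cp=U+1C263 (starts at byte 8)
Byte[12]=40: 1-byte ASCII. cp=U+0040

Answer: U+0058 U+3894 U+2880B U+1C263 U+0040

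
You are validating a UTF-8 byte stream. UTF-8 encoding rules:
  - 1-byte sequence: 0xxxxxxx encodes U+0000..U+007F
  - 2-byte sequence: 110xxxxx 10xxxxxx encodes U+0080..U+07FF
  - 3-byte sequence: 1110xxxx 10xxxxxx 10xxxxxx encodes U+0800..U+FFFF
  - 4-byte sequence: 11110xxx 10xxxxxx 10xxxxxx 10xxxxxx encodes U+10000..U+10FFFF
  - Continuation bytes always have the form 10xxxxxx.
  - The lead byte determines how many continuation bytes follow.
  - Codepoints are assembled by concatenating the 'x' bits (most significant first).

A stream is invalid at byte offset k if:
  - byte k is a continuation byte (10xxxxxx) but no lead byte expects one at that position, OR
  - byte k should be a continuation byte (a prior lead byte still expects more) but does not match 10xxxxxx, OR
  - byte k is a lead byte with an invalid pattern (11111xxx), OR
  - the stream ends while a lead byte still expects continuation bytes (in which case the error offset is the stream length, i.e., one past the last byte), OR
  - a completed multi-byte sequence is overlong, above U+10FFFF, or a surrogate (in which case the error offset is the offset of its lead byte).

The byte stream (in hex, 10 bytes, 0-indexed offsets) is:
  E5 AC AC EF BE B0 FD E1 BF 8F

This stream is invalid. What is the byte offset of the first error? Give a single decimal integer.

Answer: 6

Derivation:
Byte[0]=E5: 3-byte lead, need 2 cont bytes. acc=0x5
Byte[1]=AC: continuation. acc=(acc<<6)|0x2C=0x16C
Byte[2]=AC: continuation. acc=(acc<<6)|0x2C=0x5B2C
Completed: cp=U+5B2C (starts at byte 0)
Byte[3]=EF: 3-byte lead, need 2 cont bytes. acc=0xF
Byte[4]=BE: continuation. acc=(acc<<6)|0x3E=0x3FE
Byte[5]=B0: continuation. acc=(acc<<6)|0x30=0xFFB0
Completed: cp=U+FFB0 (starts at byte 3)
Byte[6]=FD: INVALID lead byte (not 0xxx/110x/1110/11110)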